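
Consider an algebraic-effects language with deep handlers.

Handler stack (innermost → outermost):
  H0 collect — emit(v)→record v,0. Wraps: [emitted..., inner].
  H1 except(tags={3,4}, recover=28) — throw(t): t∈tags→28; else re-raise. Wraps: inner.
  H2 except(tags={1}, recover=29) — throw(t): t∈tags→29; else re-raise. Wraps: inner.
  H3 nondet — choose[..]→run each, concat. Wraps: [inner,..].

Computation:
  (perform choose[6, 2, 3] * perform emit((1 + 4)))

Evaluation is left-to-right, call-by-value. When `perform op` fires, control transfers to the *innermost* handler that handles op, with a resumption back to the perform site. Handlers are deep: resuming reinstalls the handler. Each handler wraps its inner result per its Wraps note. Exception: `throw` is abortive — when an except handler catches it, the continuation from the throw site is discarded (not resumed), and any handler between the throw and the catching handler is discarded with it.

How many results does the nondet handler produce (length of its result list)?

Step-by-step:
choose[6, 2, 3] @ H3
  branch[0] choose=6:
    emit(5) @ H0 ⇒ out+=5
    H0 returns [5, 0]
    H1 returns [5, 0]
    H2 returns [5, 0]
    H3 returns [[5, 0]]
  branch[1] choose=2:
    emit(5) @ H0 ⇒ out+=5
    H0 returns [5, 0]
    H1 returns [5, 0]
    H2 returns [5, 0]
    H3 returns [[5, 0]]
  branch[2] choose=3:
    emit(5) @ H0 ⇒ out+=5
    H0 returns [5, 0]
    H1 returns [5, 0]
    H2 returns [5, 0]
    H3 returns [[5, 0]]
= [[5, 0], [5, 0], [5, 0]]

Answer: 3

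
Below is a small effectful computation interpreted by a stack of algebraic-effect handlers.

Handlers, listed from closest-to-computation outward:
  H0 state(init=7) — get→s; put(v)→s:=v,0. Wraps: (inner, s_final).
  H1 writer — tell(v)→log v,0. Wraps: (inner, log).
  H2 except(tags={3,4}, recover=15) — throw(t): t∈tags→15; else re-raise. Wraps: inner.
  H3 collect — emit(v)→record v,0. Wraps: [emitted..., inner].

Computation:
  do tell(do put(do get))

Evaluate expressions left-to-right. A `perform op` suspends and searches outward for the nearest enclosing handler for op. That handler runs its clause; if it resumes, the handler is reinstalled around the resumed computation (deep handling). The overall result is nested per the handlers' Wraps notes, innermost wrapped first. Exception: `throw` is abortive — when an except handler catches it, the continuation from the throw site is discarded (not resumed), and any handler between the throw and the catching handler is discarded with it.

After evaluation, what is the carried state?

Answer: 7

Working:
get @ H0 ⇒ 7
put(7) @ H0 ⇒ s:=7
tell(0) @ H1 ⇒ log+=0
H0 returns (0, 7)
H1 returns ((0, 7), (0))
H2 returns ((0, 7), (0))
H3 returns [((0, 7), (0))]
= [((0, 7), (0))]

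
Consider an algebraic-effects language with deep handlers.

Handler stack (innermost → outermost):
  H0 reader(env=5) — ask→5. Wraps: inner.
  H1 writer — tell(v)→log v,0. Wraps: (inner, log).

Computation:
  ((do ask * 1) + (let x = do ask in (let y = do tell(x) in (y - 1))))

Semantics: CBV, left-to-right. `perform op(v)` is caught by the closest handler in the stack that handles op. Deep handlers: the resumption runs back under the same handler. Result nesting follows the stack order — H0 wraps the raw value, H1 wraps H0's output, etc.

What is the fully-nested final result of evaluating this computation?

Working:
ask @ H0 ⇒ 5
ask @ H0 ⇒ 5
tell(5) @ H1 ⇒ log+=5
H0 returns 4
H1 returns (4, (5))
= (4, (5))

Answer: (4, (5))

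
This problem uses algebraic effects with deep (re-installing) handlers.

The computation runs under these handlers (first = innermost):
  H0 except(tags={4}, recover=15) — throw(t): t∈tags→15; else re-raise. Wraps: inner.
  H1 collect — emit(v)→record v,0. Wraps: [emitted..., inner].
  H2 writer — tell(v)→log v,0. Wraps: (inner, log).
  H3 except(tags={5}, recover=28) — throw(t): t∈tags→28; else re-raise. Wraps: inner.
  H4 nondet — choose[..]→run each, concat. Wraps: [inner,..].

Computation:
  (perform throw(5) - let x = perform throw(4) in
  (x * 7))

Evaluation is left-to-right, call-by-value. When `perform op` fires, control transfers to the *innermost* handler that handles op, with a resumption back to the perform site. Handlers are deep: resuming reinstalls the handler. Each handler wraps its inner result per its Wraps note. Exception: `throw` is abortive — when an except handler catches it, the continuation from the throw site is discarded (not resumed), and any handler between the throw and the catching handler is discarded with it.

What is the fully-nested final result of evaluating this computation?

Working:
throw(5) @ H0 re-raised
throw(5) @ H3 caught ⇒ 28
H4 returns [28]
= [28]

Answer: [28]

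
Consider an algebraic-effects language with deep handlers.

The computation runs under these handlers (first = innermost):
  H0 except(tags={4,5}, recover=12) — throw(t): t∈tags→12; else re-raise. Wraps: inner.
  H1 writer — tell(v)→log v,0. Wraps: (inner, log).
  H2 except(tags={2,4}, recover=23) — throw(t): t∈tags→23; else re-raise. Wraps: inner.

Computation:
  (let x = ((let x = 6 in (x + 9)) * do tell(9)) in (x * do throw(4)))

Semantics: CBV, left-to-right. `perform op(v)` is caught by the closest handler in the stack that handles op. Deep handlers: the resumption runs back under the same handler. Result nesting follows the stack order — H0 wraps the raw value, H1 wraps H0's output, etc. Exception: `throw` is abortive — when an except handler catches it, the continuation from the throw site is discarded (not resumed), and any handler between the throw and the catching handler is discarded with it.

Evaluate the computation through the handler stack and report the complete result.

Answer: (12, (9))

Evaluation trace:
tell(9) @ H1 ⇒ log+=9
throw(4) @ H0 caught ⇒ 12
H1 returns (12, (9))
H2 returns (12, (9))
= (12, (9))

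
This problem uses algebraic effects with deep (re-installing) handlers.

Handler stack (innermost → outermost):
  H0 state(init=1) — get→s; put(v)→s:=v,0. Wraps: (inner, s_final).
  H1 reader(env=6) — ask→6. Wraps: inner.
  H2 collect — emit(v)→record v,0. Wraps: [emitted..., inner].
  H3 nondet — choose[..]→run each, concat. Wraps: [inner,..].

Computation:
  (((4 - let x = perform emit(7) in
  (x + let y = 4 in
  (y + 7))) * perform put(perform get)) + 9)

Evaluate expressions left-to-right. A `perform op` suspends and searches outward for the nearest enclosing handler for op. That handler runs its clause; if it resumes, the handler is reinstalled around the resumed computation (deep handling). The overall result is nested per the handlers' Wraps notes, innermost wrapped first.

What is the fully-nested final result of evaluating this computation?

Step-by-step:
emit(7) @ H2 ⇒ out+=7
get @ H0 ⇒ 1
put(1) @ H0 ⇒ s:=1
H0 returns (9, 1)
H1 returns (9, 1)
H2 returns [7, (9, 1)]
H3 returns [[7, (9, 1)]]
= [[7, (9, 1)]]

Answer: [[7, (9, 1)]]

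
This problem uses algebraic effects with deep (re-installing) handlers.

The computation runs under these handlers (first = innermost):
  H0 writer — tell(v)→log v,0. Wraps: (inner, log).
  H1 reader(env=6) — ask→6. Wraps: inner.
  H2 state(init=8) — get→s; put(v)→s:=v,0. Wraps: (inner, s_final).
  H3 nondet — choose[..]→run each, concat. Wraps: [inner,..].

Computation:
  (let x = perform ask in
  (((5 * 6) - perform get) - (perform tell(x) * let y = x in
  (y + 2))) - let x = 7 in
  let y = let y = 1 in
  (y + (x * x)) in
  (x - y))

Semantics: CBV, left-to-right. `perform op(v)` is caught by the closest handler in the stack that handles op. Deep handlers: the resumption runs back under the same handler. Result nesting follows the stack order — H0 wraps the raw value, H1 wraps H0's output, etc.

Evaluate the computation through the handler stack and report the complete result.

Evaluation trace:
ask @ H1 ⇒ 6
get @ H2 ⇒ 8
tell(6) @ H0 ⇒ log+=6
H0 returns (65, (6))
H1 returns (65, (6))
H2 returns ((65, (6)), 8)
H3 returns [((65, (6)), 8)]
= [((65, (6)), 8)]

Answer: [((65, (6)), 8)]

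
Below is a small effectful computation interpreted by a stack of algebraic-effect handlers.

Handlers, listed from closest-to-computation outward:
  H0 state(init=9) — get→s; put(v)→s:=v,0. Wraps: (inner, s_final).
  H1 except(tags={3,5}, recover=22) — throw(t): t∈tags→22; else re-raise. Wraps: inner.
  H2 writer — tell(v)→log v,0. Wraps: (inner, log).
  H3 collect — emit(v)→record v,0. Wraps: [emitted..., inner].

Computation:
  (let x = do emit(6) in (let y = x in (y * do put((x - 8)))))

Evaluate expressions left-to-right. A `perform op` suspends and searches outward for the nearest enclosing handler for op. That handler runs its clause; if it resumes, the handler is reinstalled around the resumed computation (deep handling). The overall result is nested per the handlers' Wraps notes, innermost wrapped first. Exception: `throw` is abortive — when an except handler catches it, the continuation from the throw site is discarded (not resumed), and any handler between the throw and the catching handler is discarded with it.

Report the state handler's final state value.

Evaluation trace:
emit(6) @ H3 ⇒ out+=6
put(-8) @ H0 ⇒ s:=-8
H0 returns (0, -8)
H1 returns (0, -8)
H2 returns ((0, -8), ())
H3 returns [6, ((0, -8), ())]
= [6, ((0, -8), ())]

Answer: -8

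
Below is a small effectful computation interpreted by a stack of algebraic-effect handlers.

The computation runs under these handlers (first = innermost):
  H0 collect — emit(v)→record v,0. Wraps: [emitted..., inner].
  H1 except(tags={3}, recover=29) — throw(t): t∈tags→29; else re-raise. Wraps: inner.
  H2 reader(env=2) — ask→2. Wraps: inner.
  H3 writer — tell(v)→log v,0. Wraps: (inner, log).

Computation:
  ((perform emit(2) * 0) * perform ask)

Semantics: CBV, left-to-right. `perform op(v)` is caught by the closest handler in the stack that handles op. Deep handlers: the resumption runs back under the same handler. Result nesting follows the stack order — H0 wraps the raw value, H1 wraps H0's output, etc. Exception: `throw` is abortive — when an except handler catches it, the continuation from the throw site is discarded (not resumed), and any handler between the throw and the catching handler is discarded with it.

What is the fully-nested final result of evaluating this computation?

Working:
emit(2) @ H0 ⇒ out+=2
ask @ H2 ⇒ 2
H0 returns [2, 0]
H1 returns [2, 0]
H2 returns [2, 0]
H3 returns ([2, 0], ())
= ([2, 0], ())

Answer: ([2, 0], ())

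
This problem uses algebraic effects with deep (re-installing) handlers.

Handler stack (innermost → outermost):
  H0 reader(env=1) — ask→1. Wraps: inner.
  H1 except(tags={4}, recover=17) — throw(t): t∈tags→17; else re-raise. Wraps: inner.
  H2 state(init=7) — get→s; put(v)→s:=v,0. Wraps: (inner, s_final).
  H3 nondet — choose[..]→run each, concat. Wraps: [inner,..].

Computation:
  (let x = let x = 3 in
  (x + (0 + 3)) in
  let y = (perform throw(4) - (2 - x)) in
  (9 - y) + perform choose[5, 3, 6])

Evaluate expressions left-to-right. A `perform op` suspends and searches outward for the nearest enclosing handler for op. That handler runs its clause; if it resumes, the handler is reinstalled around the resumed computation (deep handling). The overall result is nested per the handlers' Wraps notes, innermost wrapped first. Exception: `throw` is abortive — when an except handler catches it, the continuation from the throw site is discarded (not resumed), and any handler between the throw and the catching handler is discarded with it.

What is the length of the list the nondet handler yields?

Answer: 1

Evaluation trace:
throw(4) @ H1 caught ⇒ 17
H2 returns (17, 7)
H3 returns [(17, 7)]
= [(17, 7)]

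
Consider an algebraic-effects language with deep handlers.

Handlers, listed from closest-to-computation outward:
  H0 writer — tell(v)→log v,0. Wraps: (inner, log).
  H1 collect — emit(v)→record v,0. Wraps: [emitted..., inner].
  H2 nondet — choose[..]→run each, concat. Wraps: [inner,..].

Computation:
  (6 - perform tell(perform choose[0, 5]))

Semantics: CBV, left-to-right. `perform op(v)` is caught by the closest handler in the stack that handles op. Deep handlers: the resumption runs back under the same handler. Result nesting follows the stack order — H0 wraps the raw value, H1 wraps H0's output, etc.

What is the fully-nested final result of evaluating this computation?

Evaluation trace:
choose[0, 5] @ H2
  branch[0] choose=0:
    tell(0) @ H0 ⇒ log+=0
    H0 returns (6, (0))
    H1 returns [(6, (0))]
    H2 returns [[(6, (0))]]
  branch[1] choose=5:
    tell(5) @ H0 ⇒ log+=5
    H0 returns (6, (5))
    H1 returns [(6, (5))]
    H2 returns [[(6, (5))]]
= [[(6, (0))], [(6, (5))]]

Answer: [[(6, (0))], [(6, (5))]]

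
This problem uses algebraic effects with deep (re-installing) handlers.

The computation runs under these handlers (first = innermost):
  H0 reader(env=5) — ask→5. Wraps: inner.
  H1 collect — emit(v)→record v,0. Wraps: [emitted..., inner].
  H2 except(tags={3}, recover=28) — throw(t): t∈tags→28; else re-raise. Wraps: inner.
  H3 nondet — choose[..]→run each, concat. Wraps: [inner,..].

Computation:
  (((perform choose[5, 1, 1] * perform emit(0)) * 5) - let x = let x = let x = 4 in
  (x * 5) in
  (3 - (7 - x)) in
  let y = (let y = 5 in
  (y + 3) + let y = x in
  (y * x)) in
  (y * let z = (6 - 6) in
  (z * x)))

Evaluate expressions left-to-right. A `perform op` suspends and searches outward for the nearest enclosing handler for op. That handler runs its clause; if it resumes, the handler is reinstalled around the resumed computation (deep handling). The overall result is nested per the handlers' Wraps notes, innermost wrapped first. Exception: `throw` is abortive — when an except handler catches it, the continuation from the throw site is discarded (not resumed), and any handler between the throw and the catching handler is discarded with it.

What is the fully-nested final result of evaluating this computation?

Step-by-step:
choose[5, 1, 1] @ H3
  branch[0] choose=5:
    emit(0) @ H1 ⇒ out+=0
    H0 returns 0
    H1 returns [0, 0]
    H2 returns [0, 0]
    H3 returns [[0, 0]]
  branch[1] choose=1:
    emit(0) @ H1 ⇒ out+=0
    H0 returns 0
    H1 returns [0, 0]
    H2 returns [0, 0]
    H3 returns [[0, 0]]
  branch[2] choose=1:
    emit(0) @ H1 ⇒ out+=0
    H0 returns 0
    H1 returns [0, 0]
    H2 returns [0, 0]
    H3 returns [[0, 0]]
= [[0, 0], [0, 0], [0, 0]]

Answer: [[0, 0], [0, 0], [0, 0]]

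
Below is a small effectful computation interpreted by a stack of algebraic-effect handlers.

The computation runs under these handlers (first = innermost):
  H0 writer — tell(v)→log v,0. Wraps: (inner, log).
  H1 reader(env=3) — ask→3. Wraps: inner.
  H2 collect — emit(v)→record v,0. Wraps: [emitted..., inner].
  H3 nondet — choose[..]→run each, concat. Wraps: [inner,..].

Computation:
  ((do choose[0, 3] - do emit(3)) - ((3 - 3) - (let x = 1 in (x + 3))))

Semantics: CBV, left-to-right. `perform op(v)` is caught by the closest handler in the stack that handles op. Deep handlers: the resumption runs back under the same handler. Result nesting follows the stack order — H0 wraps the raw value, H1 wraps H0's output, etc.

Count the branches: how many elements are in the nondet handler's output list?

Working:
choose[0, 3] @ H3
  branch[0] choose=0:
    emit(3) @ H2 ⇒ out+=3
    H0 returns (4, ())
    H1 returns (4, ())
    H2 returns [3, (4, ())]
    H3 returns [[3, (4, ())]]
  branch[1] choose=3:
    emit(3) @ H2 ⇒ out+=3
    H0 returns (7, ())
    H1 returns (7, ())
    H2 returns [3, (7, ())]
    H3 returns [[3, (7, ())]]
= [[3, (4, ())], [3, (7, ())]]

Answer: 2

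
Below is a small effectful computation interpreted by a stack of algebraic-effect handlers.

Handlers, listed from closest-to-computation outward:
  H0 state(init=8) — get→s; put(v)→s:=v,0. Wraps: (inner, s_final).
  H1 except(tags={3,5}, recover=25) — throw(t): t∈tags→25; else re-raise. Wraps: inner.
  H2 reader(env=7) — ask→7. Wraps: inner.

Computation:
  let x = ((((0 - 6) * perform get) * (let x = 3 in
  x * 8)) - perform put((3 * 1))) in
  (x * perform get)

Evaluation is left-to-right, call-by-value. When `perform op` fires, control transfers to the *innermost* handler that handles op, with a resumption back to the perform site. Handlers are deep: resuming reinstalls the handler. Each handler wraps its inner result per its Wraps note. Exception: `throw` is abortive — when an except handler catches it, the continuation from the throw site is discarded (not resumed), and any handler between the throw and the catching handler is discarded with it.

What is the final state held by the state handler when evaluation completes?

Answer: 3

Step-by-step:
get @ H0 ⇒ 8
put(3) @ H0 ⇒ s:=3
get @ H0 ⇒ 3
H0 returns (-3456, 3)
H1 returns (-3456, 3)
H2 returns (-3456, 3)
= (-3456, 3)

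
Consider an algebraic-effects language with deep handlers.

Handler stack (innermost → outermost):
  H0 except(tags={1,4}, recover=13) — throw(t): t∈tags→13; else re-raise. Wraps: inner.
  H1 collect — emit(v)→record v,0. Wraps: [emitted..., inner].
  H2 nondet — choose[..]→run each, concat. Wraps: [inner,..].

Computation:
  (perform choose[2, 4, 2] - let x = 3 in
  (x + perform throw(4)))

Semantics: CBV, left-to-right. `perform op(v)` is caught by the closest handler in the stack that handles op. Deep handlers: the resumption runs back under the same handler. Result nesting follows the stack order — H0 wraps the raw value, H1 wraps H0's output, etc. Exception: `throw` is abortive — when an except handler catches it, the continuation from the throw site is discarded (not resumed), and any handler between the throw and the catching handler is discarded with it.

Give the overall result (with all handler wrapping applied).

Evaluation trace:
choose[2, 4, 2] @ H2
  branch[0] choose=2:
    throw(4) @ H0 caught ⇒ 13
    H1 returns [13]
    H2 returns [[13]]
  branch[1] choose=4:
    throw(4) @ H0 caught ⇒ 13
    H1 returns [13]
    H2 returns [[13]]
  branch[2] choose=2:
    throw(4) @ H0 caught ⇒ 13
    H1 returns [13]
    H2 returns [[13]]
= [[13], [13], [13]]

Answer: [[13], [13], [13]]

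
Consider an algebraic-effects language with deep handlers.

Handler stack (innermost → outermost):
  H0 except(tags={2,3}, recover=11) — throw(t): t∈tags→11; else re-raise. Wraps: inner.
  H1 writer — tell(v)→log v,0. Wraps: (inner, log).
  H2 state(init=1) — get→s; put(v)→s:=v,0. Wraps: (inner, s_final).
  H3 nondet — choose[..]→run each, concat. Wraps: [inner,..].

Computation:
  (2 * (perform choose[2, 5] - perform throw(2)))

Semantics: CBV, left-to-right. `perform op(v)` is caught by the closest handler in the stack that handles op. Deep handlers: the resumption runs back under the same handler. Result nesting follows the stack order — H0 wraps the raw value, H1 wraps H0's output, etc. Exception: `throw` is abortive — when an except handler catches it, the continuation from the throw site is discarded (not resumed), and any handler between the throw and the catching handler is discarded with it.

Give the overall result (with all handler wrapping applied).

Evaluation trace:
choose[2, 5] @ H3
  branch[0] choose=2:
    throw(2) @ H0 caught ⇒ 11
    H1 returns (11, ())
    H2 returns ((11, ()), 1)
    H3 returns [((11, ()), 1)]
  branch[1] choose=5:
    throw(2) @ H0 caught ⇒ 11
    H1 returns (11, ())
    H2 returns ((11, ()), 1)
    H3 returns [((11, ()), 1)]
= [((11, ()), 1), ((11, ()), 1)]

Answer: [((11, ()), 1), ((11, ()), 1)]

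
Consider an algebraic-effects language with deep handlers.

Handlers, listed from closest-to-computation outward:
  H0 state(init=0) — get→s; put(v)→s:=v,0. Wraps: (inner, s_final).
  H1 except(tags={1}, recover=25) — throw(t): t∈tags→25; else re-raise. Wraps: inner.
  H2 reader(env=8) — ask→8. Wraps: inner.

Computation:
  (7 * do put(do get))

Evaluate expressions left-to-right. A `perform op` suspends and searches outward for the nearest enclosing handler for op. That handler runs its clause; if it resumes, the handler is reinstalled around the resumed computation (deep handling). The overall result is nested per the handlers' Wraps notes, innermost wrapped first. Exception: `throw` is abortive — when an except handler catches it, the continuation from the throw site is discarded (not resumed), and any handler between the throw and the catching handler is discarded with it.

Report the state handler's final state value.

Evaluation trace:
get @ H0 ⇒ 0
put(0) @ H0 ⇒ s:=0
H0 returns (0, 0)
H1 returns (0, 0)
H2 returns (0, 0)
= (0, 0)

Answer: 0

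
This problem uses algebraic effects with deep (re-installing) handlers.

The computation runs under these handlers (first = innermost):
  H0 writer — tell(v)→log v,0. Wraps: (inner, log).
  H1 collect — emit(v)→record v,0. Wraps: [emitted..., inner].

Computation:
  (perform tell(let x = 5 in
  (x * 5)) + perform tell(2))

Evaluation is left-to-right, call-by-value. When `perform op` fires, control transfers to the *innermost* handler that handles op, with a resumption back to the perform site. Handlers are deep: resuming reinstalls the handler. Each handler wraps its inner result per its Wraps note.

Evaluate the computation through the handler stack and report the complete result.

Answer: [(0, (25, 2))]

Evaluation trace:
tell(25) @ H0 ⇒ log+=25
tell(2) @ H0 ⇒ log+=2
H0 returns (0, (25, 2))
H1 returns [(0, (25, 2))]
= [(0, (25, 2))]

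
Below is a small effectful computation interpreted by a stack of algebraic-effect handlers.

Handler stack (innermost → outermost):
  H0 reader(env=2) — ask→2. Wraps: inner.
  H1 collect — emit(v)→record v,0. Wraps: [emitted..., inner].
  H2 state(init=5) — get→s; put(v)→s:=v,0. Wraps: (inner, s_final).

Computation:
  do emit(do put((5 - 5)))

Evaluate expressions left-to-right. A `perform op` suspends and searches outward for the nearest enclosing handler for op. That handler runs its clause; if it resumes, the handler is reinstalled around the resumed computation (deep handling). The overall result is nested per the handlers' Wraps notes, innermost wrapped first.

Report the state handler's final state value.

Working:
put(0) @ H2 ⇒ s:=0
emit(0) @ H1 ⇒ out+=0
H0 returns 0
H1 returns [0, 0]
H2 returns ([0, 0], 0)
= ([0, 0], 0)

Answer: 0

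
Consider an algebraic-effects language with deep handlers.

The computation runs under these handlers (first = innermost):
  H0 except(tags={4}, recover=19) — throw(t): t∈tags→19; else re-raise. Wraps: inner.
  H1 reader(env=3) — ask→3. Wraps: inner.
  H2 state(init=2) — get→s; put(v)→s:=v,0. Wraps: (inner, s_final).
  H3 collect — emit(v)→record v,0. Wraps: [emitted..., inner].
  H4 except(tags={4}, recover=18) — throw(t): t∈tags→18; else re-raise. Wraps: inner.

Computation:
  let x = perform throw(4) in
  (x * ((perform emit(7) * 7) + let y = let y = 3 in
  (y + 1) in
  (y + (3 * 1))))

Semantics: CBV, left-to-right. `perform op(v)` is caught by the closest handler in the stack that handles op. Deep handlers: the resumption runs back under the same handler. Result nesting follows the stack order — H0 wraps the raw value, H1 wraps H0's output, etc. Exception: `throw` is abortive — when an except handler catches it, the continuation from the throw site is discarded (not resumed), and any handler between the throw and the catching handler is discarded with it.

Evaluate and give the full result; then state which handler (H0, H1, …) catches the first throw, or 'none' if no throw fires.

Answer: [(19, 2)] ; first throw caught by: H0

Working:
throw(4) @ H0 caught ⇒ 19
H1 returns 19
H2 returns (19, 2)
H3 returns [(19, 2)]
H4 returns [(19, 2)]
= [(19, 2)]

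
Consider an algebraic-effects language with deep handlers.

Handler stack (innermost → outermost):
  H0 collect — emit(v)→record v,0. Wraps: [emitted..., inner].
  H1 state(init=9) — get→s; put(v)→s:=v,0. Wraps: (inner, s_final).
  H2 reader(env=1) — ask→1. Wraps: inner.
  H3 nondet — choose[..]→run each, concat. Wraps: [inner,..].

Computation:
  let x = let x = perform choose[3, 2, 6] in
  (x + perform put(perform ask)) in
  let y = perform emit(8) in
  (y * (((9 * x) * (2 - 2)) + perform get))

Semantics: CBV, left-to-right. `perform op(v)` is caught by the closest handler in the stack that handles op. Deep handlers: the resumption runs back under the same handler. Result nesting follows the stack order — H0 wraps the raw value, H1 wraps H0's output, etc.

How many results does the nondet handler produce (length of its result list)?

Answer: 3

Step-by-step:
choose[3, 2, 6] @ H3
  branch[0] choose=3:
    ask @ H2 ⇒ 1
    put(1) @ H1 ⇒ s:=1
    emit(8) @ H0 ⇒ out+=8
    get @ H1 ⇒ 1
    H0 returns [8, 0]
    H1 returns ([8, 0], 1)
    H2 returns ([8, 0], 1)
    H3 returns [([8, 0], 1)]
  branch[1] choose=2:
    ask @ H2 ⇒ 1
    put(1) @ H1 ⇒ s:=1
    emit(8) @ H0 ⇒ out+=8
    get @ H1 ⇒ 1
    H0 returns [8, 0]
    H1 returns ([8, 0], 1)
    H2 returns ([8, 0], 1)
    H3 returns [([8, 0], 1)]
  branch[2] choose=6:
    ask @ H2 ⇒ 1
    put(1) @ H1 ⇒ s:=1
    emit(8) @ H0 ⇒ out+=8
    get @ H1 ⇒ 1
    H0 returns [8, 0]
    H1 returns ([8, 0], 1)
    H2 returns ([8, 0], 1)
    H3 returns [([8, 0], 1)]
= [([8, 0], 1), ([8, 0], 1), ([8, 0], 1)]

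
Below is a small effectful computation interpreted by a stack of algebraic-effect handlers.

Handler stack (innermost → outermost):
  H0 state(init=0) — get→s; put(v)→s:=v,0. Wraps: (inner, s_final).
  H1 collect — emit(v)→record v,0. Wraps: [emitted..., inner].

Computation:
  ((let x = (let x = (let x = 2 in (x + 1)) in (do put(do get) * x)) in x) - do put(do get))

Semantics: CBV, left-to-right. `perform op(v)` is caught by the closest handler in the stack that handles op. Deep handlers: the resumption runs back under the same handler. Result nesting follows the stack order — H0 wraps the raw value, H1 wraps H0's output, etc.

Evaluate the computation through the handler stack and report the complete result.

Answer: [(0, 0)]

Working:
get @ H0 ⇒ 0
put(0) @ H0 ⇒ s:=0
get @ H0 ⇒ 0
put(0) @ H0 ⇒ s:=0
H0 returns (0, 0)
H1 returns [(0, 0)]
= [(0, 0)]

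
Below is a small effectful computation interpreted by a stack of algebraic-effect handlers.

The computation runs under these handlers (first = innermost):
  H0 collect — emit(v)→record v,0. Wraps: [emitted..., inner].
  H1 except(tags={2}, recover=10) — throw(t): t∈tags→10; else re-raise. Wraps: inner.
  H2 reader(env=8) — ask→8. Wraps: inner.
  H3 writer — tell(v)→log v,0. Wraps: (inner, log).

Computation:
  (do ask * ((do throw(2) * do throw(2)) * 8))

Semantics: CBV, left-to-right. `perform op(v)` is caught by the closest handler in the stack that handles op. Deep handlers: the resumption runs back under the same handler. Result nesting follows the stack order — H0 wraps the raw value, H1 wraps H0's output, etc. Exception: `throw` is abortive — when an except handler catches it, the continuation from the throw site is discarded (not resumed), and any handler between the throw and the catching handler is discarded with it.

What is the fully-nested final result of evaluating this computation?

Answer: (10, ())

Evaluation trace:
ask @ H2 ⇒ 8
throw(2) @ H1 caught ⇒ 10
H2 returns 10
H3 returns (10, ())
= (10, ())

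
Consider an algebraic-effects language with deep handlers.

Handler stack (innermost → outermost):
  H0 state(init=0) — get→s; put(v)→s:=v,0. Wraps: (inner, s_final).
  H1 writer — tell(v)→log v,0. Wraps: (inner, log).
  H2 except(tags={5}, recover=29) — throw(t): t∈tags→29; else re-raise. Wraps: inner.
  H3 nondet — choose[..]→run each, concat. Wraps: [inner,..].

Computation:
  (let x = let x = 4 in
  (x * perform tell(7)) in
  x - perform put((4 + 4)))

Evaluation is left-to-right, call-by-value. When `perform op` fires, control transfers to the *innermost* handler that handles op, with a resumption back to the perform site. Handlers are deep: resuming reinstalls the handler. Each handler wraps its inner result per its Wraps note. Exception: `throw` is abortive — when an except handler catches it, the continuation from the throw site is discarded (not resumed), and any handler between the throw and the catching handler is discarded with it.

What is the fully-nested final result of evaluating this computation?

Answer: [((0, 8), (7))]

Working:
tell(7) @ H1 ⇒ log+=7
put(8) @ H0 ⇒ s:=8
H0 returns (0, 8)
H1 returns ((0, 8), (7))
H2 returns ((0, 8), (7))
H3 returns [((0, 8), (7))]
= [((0, 8), (7))]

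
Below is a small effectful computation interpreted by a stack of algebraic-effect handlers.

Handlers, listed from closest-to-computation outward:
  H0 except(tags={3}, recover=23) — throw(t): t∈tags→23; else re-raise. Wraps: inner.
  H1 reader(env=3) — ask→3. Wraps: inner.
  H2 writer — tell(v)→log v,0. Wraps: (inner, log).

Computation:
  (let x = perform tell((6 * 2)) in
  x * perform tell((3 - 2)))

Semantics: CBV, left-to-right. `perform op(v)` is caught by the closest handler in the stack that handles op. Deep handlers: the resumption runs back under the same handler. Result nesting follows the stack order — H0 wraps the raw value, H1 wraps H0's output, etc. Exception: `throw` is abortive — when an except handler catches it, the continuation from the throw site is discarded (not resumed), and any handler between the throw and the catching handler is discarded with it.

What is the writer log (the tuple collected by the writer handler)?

Step-by-step:
tell(12) @ H2 ⇒ log+=12
tell(1) @ H2 ⇒ log+=1
H0 returns 0
H1 returns 0
H2 returns (0, (12, 1))
= (0, (12, 1))

Answer: (12, 1)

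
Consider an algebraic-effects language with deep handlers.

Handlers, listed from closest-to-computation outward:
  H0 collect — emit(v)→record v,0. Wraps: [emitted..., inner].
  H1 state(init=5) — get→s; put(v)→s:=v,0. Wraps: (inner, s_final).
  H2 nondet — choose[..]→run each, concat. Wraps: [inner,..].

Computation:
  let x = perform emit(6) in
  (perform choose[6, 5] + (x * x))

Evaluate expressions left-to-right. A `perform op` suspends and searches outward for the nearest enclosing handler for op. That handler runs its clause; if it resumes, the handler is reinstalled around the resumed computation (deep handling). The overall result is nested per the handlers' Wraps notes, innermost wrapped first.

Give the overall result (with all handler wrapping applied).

Answer: [([6, 6], 5), ([6, 5], 5)]

Evaluation trace:
emit(6) @ H0 ⇒ out+=6
choose[6, 5] @ H2
  branch[0] choose=6:
    H0 returns [6, 6]
    H1 returns ([6, 6], 5)
    H2 returns [([6, 6], 5)]
  branch[1] choose=5:
    H0 returns [6, 5]
    H1 returns ([6, 5], 5)
    H2 returns [([6, 5], 5)]
= [([6, 6], 5), ([6, 5], 5)]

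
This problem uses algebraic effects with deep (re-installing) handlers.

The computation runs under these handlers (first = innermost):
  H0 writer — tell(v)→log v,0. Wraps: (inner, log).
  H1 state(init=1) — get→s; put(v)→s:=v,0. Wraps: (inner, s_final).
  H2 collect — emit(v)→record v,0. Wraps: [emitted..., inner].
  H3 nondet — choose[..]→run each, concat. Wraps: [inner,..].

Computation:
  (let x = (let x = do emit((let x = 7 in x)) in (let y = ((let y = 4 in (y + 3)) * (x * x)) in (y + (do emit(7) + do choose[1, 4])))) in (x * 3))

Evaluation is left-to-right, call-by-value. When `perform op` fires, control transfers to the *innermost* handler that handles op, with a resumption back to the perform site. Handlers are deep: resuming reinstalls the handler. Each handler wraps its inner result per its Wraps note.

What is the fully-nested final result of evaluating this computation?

Evaluation trace:
emit(7) @ H2 ⇒ out+=7
emit(7) @ H2 ⇒ out+=7
choose[1, 4] @ H3
  branch[0] choose=1:
    H0 returns (3, ())
    H1 returns ((3, ()), 1)
    H2 returns [7, 7, ((3, ()), 1)]
    H3 returns [[7, 7, ((3, ()), 1)]]
  branch[1] choose=4:
    H0 returns (12, ())
    H1 returns ((12, ()), 1)
    H2 returns [7, 7, ((12, ()), 1)]
    H3 returns [[7, 7, ((12, ()), 1)]]
= [[7, 7, ((3, ()), 1)], [7, 7, ((12, ()), 1)]]

Answer: [[7, 7, ((3, ()), 1)], [7, 7, ((12, ()), 1)]]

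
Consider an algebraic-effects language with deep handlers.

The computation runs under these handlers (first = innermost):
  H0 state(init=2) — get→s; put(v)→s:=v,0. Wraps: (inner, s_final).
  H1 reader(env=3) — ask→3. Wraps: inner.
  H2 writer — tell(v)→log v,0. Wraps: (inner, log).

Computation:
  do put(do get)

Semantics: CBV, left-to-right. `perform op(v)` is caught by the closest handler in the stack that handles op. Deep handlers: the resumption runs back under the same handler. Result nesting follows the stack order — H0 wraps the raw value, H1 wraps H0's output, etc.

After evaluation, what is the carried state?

Answer: 2

Step-by-step:
get @ H0 ⇒ 2
put(2) @ H0 ⇒ s:=2
H0 returns (0, 2)
H1 returns (0, 2)
H2 returns ((0, 2), ())
= ((0, 2), ())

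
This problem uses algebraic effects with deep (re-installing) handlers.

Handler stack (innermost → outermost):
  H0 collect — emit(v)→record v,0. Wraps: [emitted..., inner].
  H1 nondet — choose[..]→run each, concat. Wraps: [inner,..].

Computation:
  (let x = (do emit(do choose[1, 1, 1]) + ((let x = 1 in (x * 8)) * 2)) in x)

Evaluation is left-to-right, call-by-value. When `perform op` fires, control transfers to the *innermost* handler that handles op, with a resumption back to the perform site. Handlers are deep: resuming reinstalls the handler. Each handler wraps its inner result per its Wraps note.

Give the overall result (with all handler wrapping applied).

Answer: [[1, 16], [1, 16], [1, 16]]

Working:
choose[1, 1, 1] @ H1
  branch[0] choose=1:
    emit(1) @ H0 ⇒ out+=1
    H0 returns [1, 16]
    H1 returns [[1, 16]]
  branch[1] choose=1:
    emit(1) @ H0 ⇒ out+=1
    H0 returns [1, 16]
    H1 returns [[1, 16]]
  branch[2] choose=1:
    emit(1) @ H0 ⇒ out+=1
    H0 returns [1, 16]
    H1 returns [[1, 16]]
= [[1, 16], [1, 16], [1, 16]]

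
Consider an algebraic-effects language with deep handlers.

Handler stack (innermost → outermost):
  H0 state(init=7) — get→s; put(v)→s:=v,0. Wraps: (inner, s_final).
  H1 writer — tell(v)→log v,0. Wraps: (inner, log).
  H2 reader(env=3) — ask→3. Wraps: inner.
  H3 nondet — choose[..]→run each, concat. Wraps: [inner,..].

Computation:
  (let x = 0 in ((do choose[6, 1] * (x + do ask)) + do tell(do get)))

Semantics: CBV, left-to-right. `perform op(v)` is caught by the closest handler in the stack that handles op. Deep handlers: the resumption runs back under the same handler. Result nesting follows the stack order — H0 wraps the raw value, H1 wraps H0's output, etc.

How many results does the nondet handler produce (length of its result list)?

Answer: 2

Evaluation trace:
choose[6, 1] @ H3
  branch[0] choose=6:
    ask @ H2 ⇒ 3
    get @ H0 ⇒ 7
    tell(7) @ H1 ⇒ log+=7
    H0 returns (18, 7)
    H1 returns ((18, 7), (7))
    H2 returns ((18, 7), (7))
    H3 returns [((18, 7), (7))]
  branch[1] choose=1:
    ask @ H2 ⇒ 3
    get @ H0 ⇒ 7
    tell(7) @ H1 ⇒ log+=7
    H0 returns (3, 7)
    H1 returns ((3, 7), (7))
    H2 returns ((3, 7), (7))
    H3 returns [((3, 7), (7))]
= [((18, 7), (7)), ((3, 7), (7))]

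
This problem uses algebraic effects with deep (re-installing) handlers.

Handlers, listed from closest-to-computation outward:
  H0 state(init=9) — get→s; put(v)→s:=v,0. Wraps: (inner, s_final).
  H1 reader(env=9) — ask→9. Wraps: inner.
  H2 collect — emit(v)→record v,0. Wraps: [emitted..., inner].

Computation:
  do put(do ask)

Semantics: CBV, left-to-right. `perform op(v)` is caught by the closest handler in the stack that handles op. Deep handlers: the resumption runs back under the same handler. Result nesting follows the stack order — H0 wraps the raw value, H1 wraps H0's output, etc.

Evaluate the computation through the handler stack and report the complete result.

Evaluation trace:
ask @ H1 ⇒ 9
put(9) @ H0 ⇒ s:=9
H0 returns (0, 9)
H1 returns (0, 9)
H2 returns [(0, 9)]
= [(0, 9)]

Answer: [(0, 9)]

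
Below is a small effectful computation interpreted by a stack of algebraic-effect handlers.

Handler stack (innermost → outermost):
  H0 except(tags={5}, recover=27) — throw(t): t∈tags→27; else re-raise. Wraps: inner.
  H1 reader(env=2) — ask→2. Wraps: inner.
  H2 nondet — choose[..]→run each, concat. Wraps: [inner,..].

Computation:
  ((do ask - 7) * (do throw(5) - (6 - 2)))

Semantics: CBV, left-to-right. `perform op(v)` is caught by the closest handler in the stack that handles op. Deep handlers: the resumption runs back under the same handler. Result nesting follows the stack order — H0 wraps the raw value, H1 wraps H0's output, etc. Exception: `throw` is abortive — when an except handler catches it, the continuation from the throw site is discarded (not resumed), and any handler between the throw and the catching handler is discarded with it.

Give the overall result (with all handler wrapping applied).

Step-by-step:
ask @ H1 ⇒ 2
throw(5) @ H0 caught ⇒ 27
H1 returns 27
H2 returns [27]
= [27]

Answer: [27]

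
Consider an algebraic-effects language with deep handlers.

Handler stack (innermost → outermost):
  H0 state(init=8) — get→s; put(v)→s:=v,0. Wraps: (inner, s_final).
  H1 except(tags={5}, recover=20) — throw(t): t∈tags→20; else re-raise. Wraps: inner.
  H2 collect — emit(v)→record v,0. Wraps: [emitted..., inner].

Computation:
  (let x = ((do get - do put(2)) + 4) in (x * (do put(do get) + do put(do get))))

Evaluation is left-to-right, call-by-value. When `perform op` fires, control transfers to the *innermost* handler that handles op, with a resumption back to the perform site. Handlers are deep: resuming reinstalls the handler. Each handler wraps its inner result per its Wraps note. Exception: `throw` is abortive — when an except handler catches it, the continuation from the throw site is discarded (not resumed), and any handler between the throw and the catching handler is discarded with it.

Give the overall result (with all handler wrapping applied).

Answer: [(0, 2)]

Working:
get @ H0 ⇒ 8
put(2) @ H0 ⇒ s:=2
get @ H0 ⇒ 2
put(2) @ H0 ⇒ s:=2
get @ H0 ⇒ 2
put(2) @ H0 ⇒ s:=2
H0 returns (0, 2)
H1 returns (0, 2)
H2 returns [(0, 2)]
= [(0, 2)]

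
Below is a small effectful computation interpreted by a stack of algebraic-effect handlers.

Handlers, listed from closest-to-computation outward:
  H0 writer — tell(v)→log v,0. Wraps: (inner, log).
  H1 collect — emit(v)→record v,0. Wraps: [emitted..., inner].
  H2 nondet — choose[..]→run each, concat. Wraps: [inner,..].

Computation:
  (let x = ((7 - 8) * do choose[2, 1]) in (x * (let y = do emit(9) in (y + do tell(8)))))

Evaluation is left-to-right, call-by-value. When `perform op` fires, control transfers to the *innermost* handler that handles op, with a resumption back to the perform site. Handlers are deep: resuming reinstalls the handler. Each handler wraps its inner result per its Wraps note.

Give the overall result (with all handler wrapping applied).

Answer: [[9, (0, (8))], [9, (0, (8))]]

Evaluation trace:
choose[2, 1] @ H2
  branch[0] choose=2:
    emit(9) @ H1 ⇒ out+=9
    tell(8) @ H0 ⇒ log+=8
    H0 returns (0, (8))
    H1 returns [9, (0, (8))]
    H2 returns [[9, (0, (8))]]
  branch[1] choose=1:
    emit(9) @ H1 ⇒ out+=9
    tell(8) @ H0 ⇒ log+=8
    H0 returns (0, (8))
    H1 returns [9, (0, (8))]
    H2 returns [[9, (0, (8))]]
= [[9, (0, (8))], [9, (0, (8))]]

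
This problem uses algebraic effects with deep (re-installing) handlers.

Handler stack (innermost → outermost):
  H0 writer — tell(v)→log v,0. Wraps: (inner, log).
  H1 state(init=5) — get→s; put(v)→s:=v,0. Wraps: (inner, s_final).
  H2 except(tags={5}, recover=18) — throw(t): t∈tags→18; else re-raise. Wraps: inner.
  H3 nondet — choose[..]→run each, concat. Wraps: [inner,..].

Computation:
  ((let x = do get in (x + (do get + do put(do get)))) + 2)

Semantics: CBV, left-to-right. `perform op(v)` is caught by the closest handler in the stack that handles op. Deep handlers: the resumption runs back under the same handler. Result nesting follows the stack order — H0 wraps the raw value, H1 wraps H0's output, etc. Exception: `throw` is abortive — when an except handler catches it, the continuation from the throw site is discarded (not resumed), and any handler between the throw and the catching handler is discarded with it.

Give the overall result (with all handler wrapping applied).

Answer: [((12, ()), 5)]

Working:
get @ H1 ⇒ 5
get @ H1 ⇒ 5
get @ H1 ⇒ 5
put(5) @ H1 ⇒ s:=5
H0 returns (12, ())
H1 returns ((12, ()), 5)
H2 returns ((12, ()), 5)
H3 returns [((12, ()), 5)]
= [((12, ()), 5)]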